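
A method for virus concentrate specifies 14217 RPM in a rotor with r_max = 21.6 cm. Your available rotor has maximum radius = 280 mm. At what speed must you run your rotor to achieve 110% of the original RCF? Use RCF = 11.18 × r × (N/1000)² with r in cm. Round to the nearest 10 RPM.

≈ 13100 RPM

RCF_original = 11.18 × 21.6 × (14.217)² = 11.18 × 21.6 × 202.123089 ≈ 48,810.3 × g
Target RCF = 1.1 × 48,810.3 ≈ 53,691.3 × g
Your rotor: r = 280 mm = 28.0 cm
53,691.3 = 11.18 × 28 × (N/1000)²
(N/1000)² = 53,691.3 / 313.04 = 171.5158
N = 1000 × √171.5158 ≈ 13,096.4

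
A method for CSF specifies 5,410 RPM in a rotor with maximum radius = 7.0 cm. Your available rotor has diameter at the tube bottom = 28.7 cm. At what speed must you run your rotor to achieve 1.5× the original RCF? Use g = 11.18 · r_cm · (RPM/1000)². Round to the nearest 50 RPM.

RCF_original = 11.18 × 7 × (5.41)² = 11.18 × 7 × 29.2681 ≈ 2,290.5 × g
Target RCF = 1.5 × 2,290.5 ≈ 3,435.8 × g
Your rotor: r = 28.7 / 2 = 14.35 cm
3,435.8 = 11.18 × 14.35 × (N/1000)²
(N/1000)² = 3,435.8 / 160.433 = 21.41579
N = 1000 × √21.41579 ≈ 4,627.7

≈ 4650 RPM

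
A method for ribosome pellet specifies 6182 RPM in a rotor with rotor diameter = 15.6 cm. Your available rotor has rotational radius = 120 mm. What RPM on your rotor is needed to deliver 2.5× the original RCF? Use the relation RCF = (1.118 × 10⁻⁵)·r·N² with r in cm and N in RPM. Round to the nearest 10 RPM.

≈ 7880 RPM

Original rotor: r = 15.6 / 2 = 7.8 cm
RCF_original = 1.118 × 10⁻⁵ × 7.8 × (6182)² = 1.118 × 10⁻⁵ × 7.8 × 38,217,124 ≈ 3,332.7 × g
Target RCF = 2.5 × 3,332.7 ≈ 8,331.8 × g
Your rotor: r = 120 mm = 12.0 cm
8,331.8 = 1.118 × 10⁻⁵ × 12 × N²
N² = 8,331.8 / (13.416 × 10⁻⁵) = 62,103,459
N ≈ √62,103,459 ≈ 7,880.6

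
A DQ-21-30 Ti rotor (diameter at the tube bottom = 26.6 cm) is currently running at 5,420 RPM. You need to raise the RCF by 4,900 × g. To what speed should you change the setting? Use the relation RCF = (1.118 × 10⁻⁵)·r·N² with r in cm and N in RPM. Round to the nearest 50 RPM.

N₂ ≈ 7900 RPM

r = 26.6 / 2 = 13.3 cm
Current RCF = 1.118 × 10⁻⁵ × 13.3 × (5420)² = 1.118 × 10⁻⁵ × 13.3 × 29,376,400 ≈ 4,368.1 × g
Target RCF = 4,368.1 + 4,900 = 9,268.1 × g
N² = 9,268.1 / (14.8694 × 10⁻⁵) = 62,330,020
N ≈ √62,330,020 ≈ 7,894.9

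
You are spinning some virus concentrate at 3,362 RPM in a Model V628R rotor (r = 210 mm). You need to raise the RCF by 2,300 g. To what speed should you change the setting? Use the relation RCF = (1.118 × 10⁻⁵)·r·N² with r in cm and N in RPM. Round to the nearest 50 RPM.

4600 RPM

r = 210 mm = 21.0 cm
Current RCF = 1.118 × 10⁻⁵ × 21 × (3362)² = 1.118 × 10⁻⁵ × 21 × 11,303,044 ≈ 2,653.7 × g
Target RCF = 2,653.7 + 2,300 = 4,953.7 × g
N² = 4,953.7 / (23.478 × 10⁻⁵) = 21,099,327
N ≈ √21,099,327 ≈ 4,593.4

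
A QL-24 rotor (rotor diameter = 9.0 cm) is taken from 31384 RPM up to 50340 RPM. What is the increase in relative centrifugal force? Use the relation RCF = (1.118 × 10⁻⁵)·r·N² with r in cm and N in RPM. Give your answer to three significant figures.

≈ 77900 ×g

r = 9.0 / 2 = 4.5 cm
RCF₁ = 1.118 × 10⁻⁵ × 4.5 × (31384)² = 1.118 × 10⁻⁵ × 4.5 × 984,955,456 ≈ 49,553.1 × g
RCF₂ = 1.118 × 10⁻⁵ × 4.5 × (50340)² = 1.118 × 10⁻⁵ × 4.5 × 2,534,115,600 ≈ 127,491.4 × g
Increase = 127,491.4 − 49,553.1 = 77,938.3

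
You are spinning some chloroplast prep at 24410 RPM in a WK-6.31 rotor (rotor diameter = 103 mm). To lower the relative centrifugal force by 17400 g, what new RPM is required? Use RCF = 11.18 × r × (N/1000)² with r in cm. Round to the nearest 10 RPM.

r = 103 mm / 2 = 51.5 mm = 5.15 cm
Current RCF = 11.18 × 5.15 × (24.41)² = 11.18 × 5.15 × 595.8481 ≈ 34,307.1 × g
Target RCF = 34,307.1 − 17,400 = 16,907.1 × g
(N/1000)² = 16,907.1 / 57.577 = 293.6433
N = 1000 × √293.6433 ≈ 17,136.0

N₂ ≈ 17140 RPM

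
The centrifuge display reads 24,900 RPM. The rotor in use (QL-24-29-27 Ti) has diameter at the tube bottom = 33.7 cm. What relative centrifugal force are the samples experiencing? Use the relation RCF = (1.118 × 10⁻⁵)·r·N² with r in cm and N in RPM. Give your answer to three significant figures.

≈ 117000 x g

r = 33.7 / 2 = 16.85 cm
RCF = 1.118 × 10⁻⁵ × r × N²
RCF = 1.118 × 10⁻⁵ × 16.85 × (24900)² = 1.118 × 10⁻⁵ × 16.85 × 620,010,000 ≈ 116,799.3 × g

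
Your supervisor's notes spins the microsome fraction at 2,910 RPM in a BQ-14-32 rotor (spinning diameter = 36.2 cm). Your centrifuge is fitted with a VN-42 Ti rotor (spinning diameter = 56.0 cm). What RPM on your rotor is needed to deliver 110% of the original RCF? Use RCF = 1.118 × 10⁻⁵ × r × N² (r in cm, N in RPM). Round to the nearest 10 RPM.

≈ 2450 RPM

Original rotor: r = 36.2 / 2 = 18.1 cm
RCF_original = 1.118 × 10⁻⁵ × 18.1 × (2910)² = 1.118 × 10⁻⁵ × 18.1 × 8,468,100 ≈ 1,713.6 × g
Target RCF = 1.1 × 1,713.6 ≈ 1,885 × g
Your rotor: r = 56.0 / 2 = 28 cm
1,885 = 1.118 × 10⁻⁵ × 28 × N²
N² = 1,885 / (31.304 × 10⁻⁵) = 6,021,595
N ≈ √6,021,595 ≈ 2,453.9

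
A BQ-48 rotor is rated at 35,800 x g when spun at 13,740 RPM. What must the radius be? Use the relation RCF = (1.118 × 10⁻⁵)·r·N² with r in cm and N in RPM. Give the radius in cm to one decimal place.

35800 = 1.118 × 10⁻⁵ × r × (13740)²
r = 35800 / (1.118 × 10⁻⁵ × 188,787,600) = 35800 / 2110.645 ≈ 16.962 cm

17.0 cm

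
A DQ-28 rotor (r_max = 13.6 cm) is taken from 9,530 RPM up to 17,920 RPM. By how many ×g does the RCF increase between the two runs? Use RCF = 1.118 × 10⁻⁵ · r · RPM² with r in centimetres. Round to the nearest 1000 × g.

≈ 35000 ×g

RCF₁ = 1.118 × 10⁻⁵ × 13.6 × (9530)² = 1.118 × 10⁻⁵ × 13.6 × 90,820,900 ≈ 13,809.1 × g
RCF₂ = 1.118 × 10⁻⁵ × 13.6 × (17920)² = 1.118 × 10⁻⁵ × 13.6 × 321,126,400 ≈ 48,826.6 × g
Increase = 48,826.6 − 13,809.1 = 35,017.5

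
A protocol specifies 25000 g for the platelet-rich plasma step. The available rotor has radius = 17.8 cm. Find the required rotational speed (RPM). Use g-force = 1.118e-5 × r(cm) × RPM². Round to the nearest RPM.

25,000 = 1.118 × 10⁻⁵ × 17.8 × N²
N² = 25,000 / (19.9004 × 10⁻⁵) = 125,625,616
N ≈ √125,625,616 ≈ 11,208.3

N ≈ 11208 RPM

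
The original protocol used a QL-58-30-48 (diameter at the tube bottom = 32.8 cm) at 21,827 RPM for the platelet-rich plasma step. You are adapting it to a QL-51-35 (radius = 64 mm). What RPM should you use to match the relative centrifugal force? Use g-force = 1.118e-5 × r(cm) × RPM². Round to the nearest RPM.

≈ 34940 RPM

Original rotor: r = 32.8 / 2 = 16.4 cm
RCF_original = 1.118 × 10⁻⁵ × 16.4 × (21827)² = 1.118 × 10⁻⁵ × 16.4 × 476,417,929 ≈ 87,352.2 × g
Your rotor: r = 64 mm = 6.4 cm
87,352.2 = 1.118 × 10⁻⁵ × 6.4 × N²
N² = 87,352.2 / (7.1552 × 10⁻⁵) = 1,220,821,221
N ≈ √1,220,821,221 ≈ 34,940.3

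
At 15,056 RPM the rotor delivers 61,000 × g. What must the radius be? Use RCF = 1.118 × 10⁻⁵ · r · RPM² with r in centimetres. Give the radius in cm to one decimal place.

61000 = 1.118 × 10⁻⁵ × r × (15056)²
r = 61000 / (1.118 × 10⁻⁵ × 226,683,136) = 61000 / 2534.317 ≈ 24.070 cm

≈ 24.1 cm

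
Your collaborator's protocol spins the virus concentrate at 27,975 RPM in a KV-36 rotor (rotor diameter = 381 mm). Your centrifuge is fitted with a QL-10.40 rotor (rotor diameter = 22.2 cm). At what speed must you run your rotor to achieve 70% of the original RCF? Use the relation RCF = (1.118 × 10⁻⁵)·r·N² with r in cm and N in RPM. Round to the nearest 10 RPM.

Original rotor: r = 381 mm / 2 = 190.5 mm = 19.05 cm
RCF = 1.118 × 10⁻⁵ × r × N²
RCF_original = 1.118 × 10⁻⁵ × 19.05 × (27975)² = 1.118 × 10⁻⁵ × 19.05 × 782,600,625 ≈ 166,677.5 × g
Target RCF = 0.7 × 166,677.5 ≈ 116,674.2 × g
Your rotor: r = 22.2 / 2 = 11.1 cm
116,674.2 = 1.118 × 10⁻⁵ × 11.1 × N²
N² = 116,674.2 / (12.4098 × 10⁻⁵) = 940,177,924
N ≈ √940,177,924 ≈ 30,662.3

≈ 30660 RPM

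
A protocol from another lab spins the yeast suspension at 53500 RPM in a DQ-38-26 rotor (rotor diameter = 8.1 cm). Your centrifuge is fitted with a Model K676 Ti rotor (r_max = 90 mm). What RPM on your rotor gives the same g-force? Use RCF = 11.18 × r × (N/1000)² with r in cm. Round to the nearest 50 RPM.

35900 RPM

Original rotor: r = 8.1 / 2 = 4.05 cm
RCF_original = 11.18 × 4.05 × (53.5)² = 11.18 × 4.05 × 2,862.25 ≈ 129,599.8 × g
Your rotor: r = 90 mm = 9.0 cm
129,599.8 = 11.18 × 9 × (N/1000)²
(N/1000)² = 129,599.8 / 100.62 = 1288.012
N = 1000 × √1288.012 ≈ 35,888.9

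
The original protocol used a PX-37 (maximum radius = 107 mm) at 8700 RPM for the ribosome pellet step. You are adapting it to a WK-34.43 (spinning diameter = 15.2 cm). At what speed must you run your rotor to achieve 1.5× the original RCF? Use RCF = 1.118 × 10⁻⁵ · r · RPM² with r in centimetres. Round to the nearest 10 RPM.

Original rotor: r = 107 mm = 10.7 cm
RCF_original = 1.118 × 10⁻⁵ × 10.7 × (8700)² = 1.118 × 10⁻⁵ × 10.7 × 75,690,000 ≈ 9,054.5 × g
Target RCF = 1.5 × 9,054.5 ≈ 13,581.8 × g
Your rotor: r = 15.2 / 2 = 7.6 cm
13,581.8 = 1.118 × 10⁻⁵ × 7.6 × N²
N² = 13,581.8 / (8.4968 × 10⁻⁵) = 159,846,060
N ≈ √159,846,060 ≈ 12,643.0

12640 RPM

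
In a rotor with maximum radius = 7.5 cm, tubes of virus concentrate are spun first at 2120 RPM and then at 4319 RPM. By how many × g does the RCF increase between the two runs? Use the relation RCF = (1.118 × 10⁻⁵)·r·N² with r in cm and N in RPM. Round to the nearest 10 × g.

RCF₁ = 1.118 × 10⁻⁵ × 7.5 × (2120)² = 1.118 × 10⁻⁵ × 7.5 × 4,494,400 ≈ 376.9 × g
RCF₂ = 1.118 × 10⁻⁵ × 7.5 × (4319)² = 1.118 × 10⁻⁵ × 7.5 × 18,653,761 ≈ 1,564.1 × g
Increase = 1,564.1 − 376.9 = 1,187.2

1190 × g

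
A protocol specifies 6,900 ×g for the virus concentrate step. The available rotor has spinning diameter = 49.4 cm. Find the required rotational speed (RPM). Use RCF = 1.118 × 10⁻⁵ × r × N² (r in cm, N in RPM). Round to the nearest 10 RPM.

≈ 5000 RPM

r = 49.4 / 2 = 24.7 cm
6,900 = 1.118 × 10⁻⁵ × 24.7 × N²
N² = 6,900 / (27.6146 × 10⁻⁵) = 24,986,782
N ≈ √24,986,782 ≈ 4,998.7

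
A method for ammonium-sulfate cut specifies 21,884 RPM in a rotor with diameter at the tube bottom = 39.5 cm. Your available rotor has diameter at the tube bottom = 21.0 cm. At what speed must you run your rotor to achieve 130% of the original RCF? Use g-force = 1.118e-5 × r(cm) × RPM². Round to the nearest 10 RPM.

Original rotor: r = 39.5 / 2 = 19.75 cm
RCF_original = 1.118 × 10⁻⁵ × 19.75 × (21884)² = 1.118 × 10⁻⁵ × 19.75 × 478,909,456 ≈ 105,745.6 × g
Target RCF = 1.3 × 105,745.6 ≈ 137,469.3 × g
Your rotor: r = 21.0 / 2 = 10.5 cm
137,469.3 = 1.118 × 10⁻⁵ × 10.5 × N²
N² = 137,469.3 / (11.739 × 10⁻⁵) = 1,171,047,789
N ≈ √1,171,047,789 ≈ 34,220.6

34220 RPM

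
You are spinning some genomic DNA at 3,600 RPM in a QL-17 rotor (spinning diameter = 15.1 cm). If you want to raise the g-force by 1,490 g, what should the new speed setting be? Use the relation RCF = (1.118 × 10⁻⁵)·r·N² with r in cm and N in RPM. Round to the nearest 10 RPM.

r = 15.1 / 2 = 7.55 cm
Current RCF = 1.118 × 10⁻⁵ × 7.55 × (3600)² = 1.118 × 10⁻⁵ × 7.55 × 12,960,000 ≈ 1,093.9 × g
Target RCF = 1,093.9 + 1,490 = 2,583.9 × g
N² = 2,583.9 / (8.4409 × 10⁻⁵) = 30,611,665
N ≈ √30,611,665 ≈ 5,532.8

N₂ ≈ 5530 RPM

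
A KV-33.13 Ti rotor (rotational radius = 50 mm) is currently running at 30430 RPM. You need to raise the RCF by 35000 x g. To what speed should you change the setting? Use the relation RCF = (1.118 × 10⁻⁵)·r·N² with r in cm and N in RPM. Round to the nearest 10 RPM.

r = 50 mm = 5.0 cm
Current RCF = 1.118 × 10⁻⁵ × 5 × (30430)² = 1.118 × 10⁻⁵ × 5 × 925,984,900 ≈ 51,762.6 × g
Target RCF = 51,762.6 + 35,000 = 86,762.6 × g
N² = 86,762.6 / (5.59 × 10⁻⁵) = 1,552,103,757
N ≈ √1,552,103,757 ≈ 39,396.7

39400 RPM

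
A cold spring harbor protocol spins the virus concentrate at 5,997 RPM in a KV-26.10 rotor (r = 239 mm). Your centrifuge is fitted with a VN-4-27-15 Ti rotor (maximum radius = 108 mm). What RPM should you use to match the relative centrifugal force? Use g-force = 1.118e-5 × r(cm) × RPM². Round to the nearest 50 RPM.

Original rotor: r = 239 mm = 23.9 cm
RCF = 1.118 × 10⁻⁵ × r × N²
RCF_original = 1.118 × 10⁻⁵ × 23.9 × (5997)² = 1.118 × 10⁻⁵ × 23.9 × 35,964,009 ≈ 9,609.7 × g
Your rotor: r = 108 mm = 10.8 cm
9,609.7 = 1.118 × 10⁻⁵ × 10.8 × N²
N² = 9,609.7 / (12.0744 × 10⁻⁵) = 79,587,392
N ≈ √79,587,392 ≈ 8,921.2

8900 RPM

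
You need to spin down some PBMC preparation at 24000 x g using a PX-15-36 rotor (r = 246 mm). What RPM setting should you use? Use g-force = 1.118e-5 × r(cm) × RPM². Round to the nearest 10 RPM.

r = 246 mm = 24.6 cm
24,000 = 1.118 × 10⁻⁵ × 24.6 × N²
N² = 24,000 / (27.5028 × 10⁻⁵) = 87,263,842
N ≈ √87,263,842 ≈ 9,341.5

9340 RPM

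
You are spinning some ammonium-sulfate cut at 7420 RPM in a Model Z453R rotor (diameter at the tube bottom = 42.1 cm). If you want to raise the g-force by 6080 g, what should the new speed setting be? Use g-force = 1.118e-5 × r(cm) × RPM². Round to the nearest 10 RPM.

8990 RPM

r = 42.1 / 2 = 21.05 cm
Current RCF = 1.118 × 10⁻⁵ × 21.05 × (7420)² = 1.118 × 10⁻⁵ × 21.05 × 55,056,400 ≈ 12,956.9 × g
Target RCF = 12,956.9 + 6,080 = 19,036.9 × g
N² = 19,036.9 / (23.5339 × 10⁻⁵) = 80,891,395
N ≈ √80,891,395 ≈ 8,994.0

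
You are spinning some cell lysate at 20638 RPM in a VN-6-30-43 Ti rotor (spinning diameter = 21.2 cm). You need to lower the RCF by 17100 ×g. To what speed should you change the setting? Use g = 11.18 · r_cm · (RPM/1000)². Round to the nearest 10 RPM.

r = 21.2 / 2 = 10.6 cm
Current RCF = 11.18 × 10.6 × (20.638)² = 11.18 × 10.6 × 425.927044 ≈ 50,475.8 × g
Target RCF = 50,475.8 − 17,100 = 33,375.8 × g
(N/1000)² = 33,375.8 / 118.508 = 281.6333
N = 1000 × √281.6333 ≈ 16,781.9

N₂ ≈ 16780 RPM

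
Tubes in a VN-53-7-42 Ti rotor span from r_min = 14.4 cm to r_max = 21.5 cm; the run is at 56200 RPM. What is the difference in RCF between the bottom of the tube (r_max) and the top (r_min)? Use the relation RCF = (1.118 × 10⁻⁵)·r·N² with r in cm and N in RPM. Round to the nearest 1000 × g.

RCF_max = 1.118 × 10⁻⁵ × 21.5 × (56200)² = 1.118 × 10⁻⁵ × 21.5 × 3,158,440,000 ≈ 759,194.2 × g
RCF_min = 1.118 × 10⁻⁵ × 14.4 × (56200)² = 1.118 × 10⁻⁵ × 14.4 × 3,158,440,000 ≈ 508,483.6 × g
ΔRCF = 759,194.2 − 508,483.6 = 250,710.6

ΔRCF ≈ 251000 ×g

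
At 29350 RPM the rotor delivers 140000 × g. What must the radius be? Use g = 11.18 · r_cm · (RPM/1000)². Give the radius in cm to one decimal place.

14.5 cm

RCF = 11.18 × r × (N/1000)²
140000 = 11.18 × r × (29.35)²
r = 140000 / (11.18 × 861.4225) = 140000 / 9630.704 ≈ 14.537 cm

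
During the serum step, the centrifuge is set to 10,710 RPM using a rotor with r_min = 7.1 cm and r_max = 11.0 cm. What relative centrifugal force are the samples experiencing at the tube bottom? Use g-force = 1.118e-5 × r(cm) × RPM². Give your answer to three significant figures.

RCF ≈ 14100 ×g

Use r_max = 11.0 cm.
RCF = 1.118 × 10⁻⁵ × 11 × (10710)² = 1.118 × 10⁻⁵ × 11 × 114,704,100 ≈ 14,106.3 × g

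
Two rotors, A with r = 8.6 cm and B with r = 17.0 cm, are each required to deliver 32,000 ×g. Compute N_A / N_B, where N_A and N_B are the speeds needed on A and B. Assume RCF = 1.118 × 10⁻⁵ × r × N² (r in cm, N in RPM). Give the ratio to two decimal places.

1.41

At fixed RCF, N ∝ 1/√r, so N_A/N_B = √(r_B/r_A) = √(17.0/8.6) = √1.976744 = 1.4060.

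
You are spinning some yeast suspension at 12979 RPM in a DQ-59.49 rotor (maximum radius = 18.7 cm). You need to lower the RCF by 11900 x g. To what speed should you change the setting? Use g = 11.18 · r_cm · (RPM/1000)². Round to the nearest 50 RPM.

Current RCF = 11.18 × 18.7 × (12.979)² = 11.18 × 18.7 × 168.454441 ≈ 35,218.1 × g
Target RCF = 35,218.1 − 11,900 = 23,318.1 × g
(N/1000)² = 23,318.1 / 209.066 = 111.5346
N = 1000 × √111.5346 ≈ 10,561.0

10550 RPM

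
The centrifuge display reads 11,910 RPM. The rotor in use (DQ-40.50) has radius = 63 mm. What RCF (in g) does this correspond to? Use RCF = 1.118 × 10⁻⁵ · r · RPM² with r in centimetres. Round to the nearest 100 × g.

RCF ≈ 10000 g

r = 63 mm = 6.3 cm
RCF = 1.118 × 10⁻⁵ × r × N²
RCF = 1.118 × 10⁻⁵ × 6.3 × (11910)² = 1.118 × 10⁻⁵ × 6.3 × 141,848,100 ≈ 9,990.9 × g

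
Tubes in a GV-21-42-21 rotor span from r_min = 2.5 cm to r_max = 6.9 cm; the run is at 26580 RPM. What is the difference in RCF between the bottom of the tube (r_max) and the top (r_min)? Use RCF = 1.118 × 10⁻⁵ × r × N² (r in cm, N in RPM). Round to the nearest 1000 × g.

RCF_max = 1.118 × 10⁻⁵ × 6.9 × (26580)² = 1.118 × 10⁻⁵ × 6.9 × 706,496,400 ≈ 54,500.5 × g
RCF_min = 1.118 × 10⁻⁵ × 2.5 × (26580)² = 1.118 × 10⁻⁵ × 2.5 × 706,496,400 ≈ 19,746.6 × g
ΔRCF = 54,500.5 − 19,746.6 = 34,753.9

ΔRCF ≈ 35000 × g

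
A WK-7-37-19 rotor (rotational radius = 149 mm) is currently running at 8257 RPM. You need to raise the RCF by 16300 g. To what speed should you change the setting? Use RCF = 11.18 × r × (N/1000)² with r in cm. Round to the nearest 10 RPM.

N₂ ≈ 12890 RPM

r = 149 mm = 14.9 cm
Current RCF = 11.18 × 14.9 × (8.257)² = 11.18 × 14.9 × 68.178049 ≈ 11,357.2 × g
Target RCF = 11,357.2 + 16,300 = 27,657.2 × g
(N/1000)² = 27,657.2 / 166.582 = 166.0275
N = 1000 × √166.0275 ≈ 12,885.2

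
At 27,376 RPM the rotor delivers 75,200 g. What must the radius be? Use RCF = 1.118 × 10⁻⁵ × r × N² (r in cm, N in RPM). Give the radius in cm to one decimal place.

9.0 cm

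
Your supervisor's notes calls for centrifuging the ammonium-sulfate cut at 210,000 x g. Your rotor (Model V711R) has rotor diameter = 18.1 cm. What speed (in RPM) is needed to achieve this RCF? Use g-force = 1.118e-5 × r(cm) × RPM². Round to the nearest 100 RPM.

45600 RPM

r = 18.1 / 2 = 9.05 cm
RCF = 1.118 × 10⁻⁵ × r × N²
210,000 = 1.118 × 10⁻⁵ × 9.05 × N²
N² = 210,000 / (10.1179 × 10⁻⁵) = 2,075,529,507
N ≈ √2,075,529,507 ≈ 45,558.0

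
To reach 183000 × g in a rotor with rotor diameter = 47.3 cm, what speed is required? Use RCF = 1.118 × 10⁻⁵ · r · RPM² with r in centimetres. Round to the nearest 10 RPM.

r = 47.3 / 2 = 23.65 cm
RCF = 1.118 × 10⁻⁵ × r × N²
183,000 = 1.118 × 10⁻⁵ × 23.65 × N²
N² = 183,000 / (26.4407 × 10⁻⁵) = 692,114,808
N ≈ √692,114,808 ≈ 26,308.1

≈ 26310 RPM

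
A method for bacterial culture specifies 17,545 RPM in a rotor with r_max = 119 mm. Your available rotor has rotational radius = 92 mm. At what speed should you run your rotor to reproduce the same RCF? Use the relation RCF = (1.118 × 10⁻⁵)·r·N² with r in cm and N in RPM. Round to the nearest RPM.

Original rotor: r = 119 mm = 11.9 cm
RCF = 1.118 × 10⁻⁵ × r × N²
RCF_original = 1.118 × 10⁻⁵ × 11.9 × (17545)² = 1.118 × 10⁻⁵ × 11.9 × 307,827,025 ≈ 40,953.9 × g
Your rotor: r = 92 mm = 9.2 cm
40,953.9 = 1.118 × 10⁻⁵ × 9.2 × N²
N² = 40,953.9 / (10.2856 × 10⁻⁵) = 398,167,341
N ≈ √398,167,341 ≈ 19,954.1

≈ 19954 RPM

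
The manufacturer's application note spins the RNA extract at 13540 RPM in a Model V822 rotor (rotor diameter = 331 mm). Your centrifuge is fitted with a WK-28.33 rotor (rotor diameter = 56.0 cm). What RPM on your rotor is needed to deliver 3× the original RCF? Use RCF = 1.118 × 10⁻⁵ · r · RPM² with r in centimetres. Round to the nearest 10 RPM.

Original rotor: r = 331 mm / 2 = 165.5 mm = 16.55 cm
RCF_original = 1.118 × 10⁻⁵ × 16.55 × (13540)² = 1.118 × 10⁻⁵ × 16.55 × 183,331,600 ≈ 33,921.7 × g
Target RCF = 3 × 33,921.7 ≈ 101,765.1 × g
Your rotor: r = 56.0 / 2 = 28 cm
101,765.1 = 1.118 × 10⁻⁵ × 28 × N²
N² = 101,765.1 / (31.304 × 10⁻⁵) = 325,086,570
N ≈ √325,086,570 ≈ 18,030.2

18030 RPM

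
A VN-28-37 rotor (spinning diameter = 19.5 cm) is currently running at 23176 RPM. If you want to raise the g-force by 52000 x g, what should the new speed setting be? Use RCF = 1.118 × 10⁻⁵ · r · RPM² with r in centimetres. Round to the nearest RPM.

r = 19.5 / 2 = 9.75 cm
Current RCF = 1.118 × 10⁻⁵ × 9.75 × (23176)² = 1.118 × 10⁻⁵ × 9.75 × 537,126,976 ≈ 58,549.5 × g
Target RCF = 58,549.5 + 52,000 = 110,549.5 × g
N² = 110,549.5 / (10.9005 × 10⁻⁵) = 1,014,169,075
N ≈ √1,014,169,075 ≈ 31,846.0

N₂ ≈ 31846 RPM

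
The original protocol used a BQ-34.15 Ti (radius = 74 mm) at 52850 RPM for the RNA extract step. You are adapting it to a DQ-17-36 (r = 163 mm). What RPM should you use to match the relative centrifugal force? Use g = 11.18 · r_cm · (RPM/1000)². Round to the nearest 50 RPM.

Original rotor: r = 74 mm = 7.4 cm
RCF_original = 11.18 × 7.4 × (52.85)² = 11.18 × 7.4 × 2,793.1225 ≈ 231,080.6 × g
Your rotor: r = 163 mm = 16.3 cm
231,080.6 = 11.18 × 16.3 × (N/1000)²
(N/1000)² = 231,080.6 / 182.234 = 1268.043
N = 1000 × √1268.043 ≈ 35,609.6

≈ 35600 RPM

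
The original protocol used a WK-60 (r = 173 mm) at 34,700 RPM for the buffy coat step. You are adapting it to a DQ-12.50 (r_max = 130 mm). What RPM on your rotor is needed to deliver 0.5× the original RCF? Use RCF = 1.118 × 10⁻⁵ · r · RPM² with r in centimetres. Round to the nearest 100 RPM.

≈ 28300 RPM

Original rotor: r = 173 mm = 17.3 cm
RCF_original = 1.118 × 10⁻⁵ × 17.3 × (34700)² = 1.118 × 10⁻⁵ × 17.3 × 1,204,090,000 ≈ 232,887.9 × g
Target RCF = 0.5 × 232,887.9 ≈ 116,443.9 × g
Your rotor: r = 130 mm = 13.0 cm
116,443.9 = 1.118 × 10⁻⁵ × 13 × N²
N² = 116,443.9 / (14.534 × 10⁻⁵) = 801,182,744
N ≈ √801,182,744 ≈ 28,305.2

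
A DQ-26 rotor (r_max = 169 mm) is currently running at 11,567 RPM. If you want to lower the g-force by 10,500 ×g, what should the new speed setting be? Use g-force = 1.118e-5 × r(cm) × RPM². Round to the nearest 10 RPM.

8840 RPM

r = 169 mm = 16.9 cm
Current RCF = 1.118 × 10⁻⁵ × 16.9 × (11567)² = 1.118 × 10⁻⁵ × 16.9 × 133,795,489 ≈ 25,279.6 × g
Target RCF = 25,279.6 − 10,500 = 14,779.6 × g
N² = 14,779.6 / (18.8942 × 10⁻⁵) = 78,222,947
N ≈ √78,222,947 ≈ 8,844.4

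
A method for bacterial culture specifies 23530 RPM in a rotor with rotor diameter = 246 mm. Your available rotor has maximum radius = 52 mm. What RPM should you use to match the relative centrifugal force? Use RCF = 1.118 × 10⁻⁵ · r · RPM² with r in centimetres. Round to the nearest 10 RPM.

≈ 36190 RPM

Original rotor: r = 246 mm / 2 = 123 mm = 12.3 cm
RCF_original = 1.118 × 10⁻⁵ × 12.3 × (23530)² = 1.118 × 10⁻⁵ × 12.3 × 553,660,900 ≈ 76,136.1 × g
Your rotor: r = 52 mm = 5.2 cm
76,136.1 = 1.118 × 10⁻⁵ × 5.2 × N²
N² = 76,136.1 / (5.8136 × 10⁻⁵) = 1,309,620,545
N ≈ √1,309,620,545 ≈ 36,188.7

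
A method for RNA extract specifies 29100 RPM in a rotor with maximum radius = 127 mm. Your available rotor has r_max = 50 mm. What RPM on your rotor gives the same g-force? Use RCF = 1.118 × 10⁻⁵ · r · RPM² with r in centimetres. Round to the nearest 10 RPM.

Original rotor: r = 127 mm = 12.7 cm
RCF = 1.118 × 10⁻⁵ × r × N²
RCF_original = 1.118 × 10⁻⁵ × 12.7 × (29100)² = 1.118 × 10⁻⁵ × 12.7 × 846,810,000 ≈ 120,235.2 × g
Your rotor: r = 50 mm = 5.0 cm
120,235.2 = 1.118 × 10⁻⁵ × 5 × N²
N² = 120,235.2 / (5.59 × 10⁻⁵) = 2,150,898,032
N ≈ √2,150,898,032 ≈ 46,377.8

46380 RPM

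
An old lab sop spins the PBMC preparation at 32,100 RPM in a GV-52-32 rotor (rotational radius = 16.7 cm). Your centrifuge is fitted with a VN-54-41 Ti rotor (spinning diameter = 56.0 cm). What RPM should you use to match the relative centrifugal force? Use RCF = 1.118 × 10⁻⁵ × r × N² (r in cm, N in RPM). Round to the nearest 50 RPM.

≈ 24800 RPM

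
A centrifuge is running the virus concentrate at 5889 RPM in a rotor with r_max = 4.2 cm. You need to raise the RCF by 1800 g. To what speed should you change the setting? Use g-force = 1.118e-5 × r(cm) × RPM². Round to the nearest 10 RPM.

Current RCF = 1.118 × 10⁻⁵ × 4.2 × (5889)² = 1.118 × 10⁻⁵ × 4.2 × 34,680,321 ≈ 1,628.4 × g
Target RCF = 1,628.4 + 1,800 = 3,428.4 × g
N² = 3,428.4 / (4.6956 × 10⁻⁵) = 73,013,033
N ≈ √73,013,033 ≈ 8,544.8

N₂ ≈ 8540 RPM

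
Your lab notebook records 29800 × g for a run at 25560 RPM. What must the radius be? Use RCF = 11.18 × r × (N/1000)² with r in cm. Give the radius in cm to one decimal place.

RCF = 11.18 × r × (N/1000)²
29800 = 11.18 × r × (25.56)²
r = 29800 / (11.18 × 653.3136) = 29800 / 7304.046 ≈ 4.080 cm

r ≈ 4.1 cm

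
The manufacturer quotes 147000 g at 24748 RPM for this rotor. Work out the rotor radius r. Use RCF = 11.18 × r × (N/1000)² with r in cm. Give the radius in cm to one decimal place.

r ≈ 21.5 cm

147000 = 11.18 × r × (24.748)²
r = 147000 / (11.18 × 612.463504) = 147000 / 6847.342 ≈ 21.468 cm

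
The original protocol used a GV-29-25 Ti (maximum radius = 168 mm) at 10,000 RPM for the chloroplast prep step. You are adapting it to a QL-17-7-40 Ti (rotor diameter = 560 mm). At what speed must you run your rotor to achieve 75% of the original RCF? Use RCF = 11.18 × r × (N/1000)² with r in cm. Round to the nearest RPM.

Original rotor: r = 168 mm = 16.8 cm
RCF = 11.18 × r × (N/1000)²
RCF_original = 11.18 × 16.8 × (10)² = 11.18 × 16.8 × 100 ≈ 18,782.4 × g
Target RCF = 0.75 × 18,782.4 ≈ 14,086.8 × g
Your rotor: r = 560 mm / 2 = 280 mm = 28 cm
14,086.8 = 11.18 × 28 × (N/1000)²
(N/1000)² = 14,086.8 / 313.04 = 45
N = 1000 × √45 ≈ 6,708.2

6708 RPM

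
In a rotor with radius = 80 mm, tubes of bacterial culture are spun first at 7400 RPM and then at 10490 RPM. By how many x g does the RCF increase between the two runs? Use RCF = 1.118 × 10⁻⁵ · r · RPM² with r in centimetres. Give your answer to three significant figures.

r = 80 mm = 8.0 cm
RCF₁ = 1.118 × 10⁻⁵ × 8 × (7400)² = 1.118 × 10⁻⁵ × 8 × 54,760,000 ≈ 4,897.7 × g
RCF₂ = 1.118 × 10⁻⁵ × 8 × (10490)² = 1.118 × 10⁻⁵ × 8 × 110,040,100 ≈ 9,842 × g
Increase = 9,842 − 4,897.7 = 4,944.3

≈ 4940 x g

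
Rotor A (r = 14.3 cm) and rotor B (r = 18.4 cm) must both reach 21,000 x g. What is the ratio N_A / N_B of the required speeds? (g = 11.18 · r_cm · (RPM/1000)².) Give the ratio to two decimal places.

At fixed RCF, N ∝ 1/√r, so N_A/N_B = √(r_B/r_A) = √(18.4/14.3) = √1.286713 = 1.1343.

1.13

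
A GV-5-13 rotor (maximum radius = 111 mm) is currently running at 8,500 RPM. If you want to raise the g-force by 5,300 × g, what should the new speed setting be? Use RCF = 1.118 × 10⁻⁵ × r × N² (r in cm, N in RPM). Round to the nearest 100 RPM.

r = 111 mm = 11.1 cm
Current RCF = 1.118 × 10⁻⁵ × 11.1 × (8500)² = 1.118 × 10⁻⁵ × 11.1 × 72,250,000 ≈ 8,966.1 × g
Target RCF = 8,966.1 + 5,300 = 14,266.1 × g
N² = 14,266.1 / (12.4098 × 10⁻⁵) = 114,958,339
N ≈ √114,958,339 ≈ 10,721.9

N₂ ≈ 10700 RPM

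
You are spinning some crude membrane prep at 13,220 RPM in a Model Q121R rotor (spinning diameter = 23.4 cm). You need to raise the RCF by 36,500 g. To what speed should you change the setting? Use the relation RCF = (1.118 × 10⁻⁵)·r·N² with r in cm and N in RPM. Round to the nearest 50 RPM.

r = 23.4 / 2 = 11.7 cm
Current RCF = 1.118 × 10⁻⁵ × 11.7 × (13220)² = 1.118 × 10⁻⁵ × 11.7 × 174,768,400 ≈ 22,860.8 × g
Target RCF = 22,860.8 + 36,500 = 59,360.8 × g
N² = 59,360.8 / (13.0806 × 10⁻⁵) = 453,807,929
N ≈ √453,807,929 ≈ 21,302.8

N₂ ≈ 21300 RPM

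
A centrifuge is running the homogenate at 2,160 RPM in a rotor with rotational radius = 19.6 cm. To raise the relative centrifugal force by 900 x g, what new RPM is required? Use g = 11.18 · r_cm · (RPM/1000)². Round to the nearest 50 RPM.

Current RCF = 11.18 × 19.6 × (2.16)² = 11.18 × 19.6 × 4.6656 ≈ 1,022.4 × g
Target RCF = 1,022.4 + 900 = 1,922.4 × g
(N/1000)² = 1,922.4 / 219.128 = 8.772955
N = 1000 × √8.772955 ≈ 2,961.9

2950 RPM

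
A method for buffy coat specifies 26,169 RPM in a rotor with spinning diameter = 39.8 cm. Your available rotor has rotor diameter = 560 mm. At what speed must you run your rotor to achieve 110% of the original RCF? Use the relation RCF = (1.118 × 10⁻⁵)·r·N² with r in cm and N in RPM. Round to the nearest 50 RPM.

Original rotor: r = 39.8 / 2 = 19.9 cm
RCF = 1.118 × 10⁻⁵ × r × N²
RCF_original = 1.118 × 10⁻⁵ × 19.9 × (26169)² = 1.118 × 10⁻⁵ × 19.9 × 684,816,561 ≈ 152,359.4 × g
Target RCF = 1.1 × 152,359.4 ≈ 167,595.3 × g
Your rotor: r = 560 mm / 2 = 280 mm = 28 cm
167,595.3 = 1.118 × 10⁻⁵ × 28 × N²
N² = 167,595.3 / (31.304 × 10⁻⁵) = 535,379,824
N ≈ √535,379,824 ≈ 23,138.3

23150 RPM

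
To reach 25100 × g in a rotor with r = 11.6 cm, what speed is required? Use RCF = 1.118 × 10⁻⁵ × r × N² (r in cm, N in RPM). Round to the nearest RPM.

13912 RPM

25,100 = 1.118 × 10⁻⁵ × 11.6 × N²
N² = 25,100 / (12.9688 × 10⁻⁵) = 193,541,422
N ≈ √193,541,422 ≈ 13,911.9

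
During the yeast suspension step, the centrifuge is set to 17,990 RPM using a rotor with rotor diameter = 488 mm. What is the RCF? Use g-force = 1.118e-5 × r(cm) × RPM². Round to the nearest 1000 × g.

RCF ≈ 88000 x g

r = 488 mm / 2 = 244 mm = 24.4 cm
RCF = 1.118 × 10⁻⁵ × r × N²
RCF = 1.118 × 10⁻⁵ × 24.4 × (17990)² = 1.118 × 10⁻⁵ × 24.4 × 323,640,100 ≈ 88,286.4 × g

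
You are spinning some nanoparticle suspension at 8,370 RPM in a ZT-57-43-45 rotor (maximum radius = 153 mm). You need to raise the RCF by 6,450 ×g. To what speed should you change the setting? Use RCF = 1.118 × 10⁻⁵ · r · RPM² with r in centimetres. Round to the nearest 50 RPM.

r = 153 mm = 15.3 cm
Current RCF = 1.118 × 10⁻⁵ × 15.3 × (8370)² = 1.118 × 10⁻⁵ × 15.3 × 70,056,900 ≈ 11,983.5 × g
Target RCF = 11,983.5 + 6,450 = 18,433.5 × g
N² = 18,433.5 / (17.1054 × 10⁻⁵) = 107,764,215
N ≈ √107,764,215 ≈ 10,381.0

N₂ ≈ 10400 RPM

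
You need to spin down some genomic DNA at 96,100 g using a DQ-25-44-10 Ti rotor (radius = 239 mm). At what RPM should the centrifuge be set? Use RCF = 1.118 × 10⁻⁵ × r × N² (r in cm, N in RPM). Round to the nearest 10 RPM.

≈ 18960 RPM

r = 239 mm = 23.9 cm
RCF = 1.118 × 10⁻⁵ × r × N²
96,100 = 1.118 × 10⁻⁵ × 23.9 × N²
N² = 96,100 / (26.7202 × 10⁻⁵) = 359,652,997
N ≈ √359,652,997 ≈ 18,964.5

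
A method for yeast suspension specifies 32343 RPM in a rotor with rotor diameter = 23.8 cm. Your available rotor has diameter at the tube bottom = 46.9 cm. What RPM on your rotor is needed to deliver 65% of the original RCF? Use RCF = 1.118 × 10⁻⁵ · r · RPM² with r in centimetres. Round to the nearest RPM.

18575 RPM

Original rotor: r = 23.8 / 2 = 11.9 cm
RCF_original = 1.118 × 10⁻⁵ × 11.9 × (32343)² = 1.118 × 10⁻⁵ × 11.9 × 1,046,069,649 ≈ 139,171.2 × g
Target RCF = 0.65 × 139,171.2 ≈ 90,461.3 × g
Your rotor: r = 46.9 / 2 = 23.45 cm
90,461.3 = 1.118 × 10⁻⁵ × 23.45 × N²
N² = 90,461.3 / (26.2171 × 10⁻⁵) = 345,046,935
N ≈ √345,046,935 ≈ 18,575.4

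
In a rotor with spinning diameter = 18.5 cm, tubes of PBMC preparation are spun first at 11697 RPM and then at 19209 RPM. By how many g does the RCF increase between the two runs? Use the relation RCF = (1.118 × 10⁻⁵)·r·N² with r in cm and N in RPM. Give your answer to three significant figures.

24000 g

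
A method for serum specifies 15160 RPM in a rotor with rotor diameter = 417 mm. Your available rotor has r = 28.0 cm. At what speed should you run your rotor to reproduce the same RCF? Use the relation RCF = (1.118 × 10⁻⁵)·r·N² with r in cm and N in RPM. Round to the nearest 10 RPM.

Original rotor: r = 417 mm / 2 = 208.5 mm = 20.85 cm
RCF_original = 1.118 × 10⁻⁵ × 20.85 × (15160)² = 1.118 × 10⁻⁵ × 20.85 × 229,825,600 ≈ 53,573 × g
53,573 = 1.118 × 10⁻⁵ × 28 × N²
N² = 53,573 / (31.304 × 10⁻⁵) = 171,137,874
N ≈ √171,137,874 ≈ 13,082.0

13080 RPM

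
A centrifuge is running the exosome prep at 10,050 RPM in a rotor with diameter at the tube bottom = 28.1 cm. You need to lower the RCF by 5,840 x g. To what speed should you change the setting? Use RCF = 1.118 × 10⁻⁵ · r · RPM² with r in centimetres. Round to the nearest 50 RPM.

r = 28.1 / 2 = 14.05 cm
Current RCF = 1.118 × 10⁻⁵ × 14.05 × (10050)² = 1.118 × 10⁻⁵ × 14.05 × 101,002,500 ≈ 15,865.4 × g
Target RCF = 15,865.4 − 5,840 = 10,025.4 × g
N² = 10,025.4 / (15.7079 × 10⁻⁵) = 63,823,936
N ≈ √63,823,936 ≈ 7,989.0

N₂ ≈ 8000 RPM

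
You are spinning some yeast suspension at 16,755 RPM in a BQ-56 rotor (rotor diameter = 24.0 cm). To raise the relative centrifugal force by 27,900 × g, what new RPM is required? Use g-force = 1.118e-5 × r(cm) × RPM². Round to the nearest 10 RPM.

N₂ ≈ 22110 RPM

r = 24.0 / 2 = 12 cm
Current RCF = 1.118 × 10⁻⁵ × 12 × (16755)² = 1.118 × 10⁻⁵ × 12 × 280,730,025 ≈ 37,662.7 × g
Target RCF = 37,662.7 + 27,900 = 65,562.7 × g
N² = 65,562.7 / (13.416 × 10⁻⁵) = 488,690,370
N ≈ √488,690,370 ≈ 22,106.3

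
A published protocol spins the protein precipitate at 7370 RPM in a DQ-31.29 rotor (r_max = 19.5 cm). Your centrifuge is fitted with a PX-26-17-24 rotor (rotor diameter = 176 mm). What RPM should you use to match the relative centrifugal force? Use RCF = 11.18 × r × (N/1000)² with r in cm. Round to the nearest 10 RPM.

RCF_original = 11.18 × 19.5 × (7.37)² = 11.18 × 19.5 × 54.3169 ≈ 11,841.6 × g
Your rotor: r = 176 mm / 2 = 88 mm = 8.8 cm
11,841.6 = 11.18 × 8.8 × (N/1000)²
(N/1000)² = 11,841.6 / 98.384 = 120.361
N = 1000 × √120.361 ≈ 10,970.9

10970 RPM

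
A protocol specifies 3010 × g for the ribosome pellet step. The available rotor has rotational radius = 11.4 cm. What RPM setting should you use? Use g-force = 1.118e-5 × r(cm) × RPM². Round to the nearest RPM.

N ≈ 4860 RPM

RCF = 1.118 × 10⁻⁵ × r × N²
3,010 = 1.118 × 10⁻⁵ × 11.4 × N²
N² = 3,010 / (12.7452 × 10⁻⁵) = 23,616,734
N ≈ √23,616,734 ≈ 4,859.7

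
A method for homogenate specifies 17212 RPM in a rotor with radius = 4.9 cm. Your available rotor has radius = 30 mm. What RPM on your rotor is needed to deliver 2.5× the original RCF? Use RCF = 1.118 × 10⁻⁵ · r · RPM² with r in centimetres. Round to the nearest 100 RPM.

≈ 34800 RPM

RCF_original = 1.118 × 10⁻⁵ × 4.9 × (17212)² = 1.118 × 10⁻⁵ × 4.9 × 296,252,944 ≈ 16,229.3 × g
Target RCF = 2.5 × 16,229.3 ≈ 40,573.2 × g
Your rotor: r = 30 mm = 3.0 cm
40,573.2 = 1.118 × 10⁻⁵ × 3 × N²
N² = 40,573.2 / (3.354 × 10⁻⁵) = 1,209,695,886
N ≈ √1,209,695,886 ≈ 34,780.7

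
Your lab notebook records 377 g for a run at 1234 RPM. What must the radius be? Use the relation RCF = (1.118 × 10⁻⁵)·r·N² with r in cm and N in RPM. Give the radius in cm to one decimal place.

22.1 cm

RCF = 1.118 × 10⁻⁵ × r × N²
377 = 1.118 × 10⁻⁵ × r × (1234)²
r = 377 / (1.118 × 10⁻⁵ × 1,522,756) = 377 / 17.02441 ≈ 22.145 cm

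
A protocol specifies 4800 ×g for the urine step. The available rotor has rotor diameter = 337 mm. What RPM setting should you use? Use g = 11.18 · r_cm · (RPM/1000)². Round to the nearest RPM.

≈ 5048 RPM

r = 337 mm / 2 = 168.5 mm = 16.85 cm
4,800 = 11.18 × 16.85 × (N/1000)²
(N/1000)² = 4,800 / 188.383 = 25.48001
N = 1000 × √25.48001 ≈ 5,047.8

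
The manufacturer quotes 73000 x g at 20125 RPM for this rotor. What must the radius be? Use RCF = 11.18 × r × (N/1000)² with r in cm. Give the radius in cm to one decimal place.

73000 = 11.18 × r × (20.125)²
r = 73000 / (11.18 × 405.015625) = 73000 / 4528.075 ≈ 16.122 cm

≈ 16.1 cm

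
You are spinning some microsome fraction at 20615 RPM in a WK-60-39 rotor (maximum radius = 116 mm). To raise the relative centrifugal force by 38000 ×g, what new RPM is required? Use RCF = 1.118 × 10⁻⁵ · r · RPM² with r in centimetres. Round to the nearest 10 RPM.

26800 RPM

r = 116 mm = 11.6 cm
Current RCF = 1.118 × 10⁻⁵ × 11.6 × (20615)² = 1.118 × 10⁻⁵ × 11.6 × 424,978,225 ≈ 55,114.6 × g
Target RCF = 55,114.6 + 38,000 = 93,114.6 × g
N² = 93,114.6 / (12.9688 × 10⁻⁵) = 717,989,328
N ≈ √717,989,328 ≈ 26,795.3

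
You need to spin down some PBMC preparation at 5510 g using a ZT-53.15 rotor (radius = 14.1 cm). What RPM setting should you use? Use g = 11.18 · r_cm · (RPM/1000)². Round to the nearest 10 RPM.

5910 RPM

5,510 = 11.18 × 14.1 × (N/1000)²
(N/1000)² = 5,510 / 157.638 = 34.9535
N = 1000 × √34.9535 ≈ 5,912.1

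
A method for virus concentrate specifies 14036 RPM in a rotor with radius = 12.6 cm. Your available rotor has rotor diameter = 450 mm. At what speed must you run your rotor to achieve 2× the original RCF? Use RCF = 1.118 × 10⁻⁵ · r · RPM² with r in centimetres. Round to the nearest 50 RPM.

≈ 14850 RPM

RCF = 1.118 × 10⁻⁵ × r × N²
RCF_original = 1.118 × 10⁻⁵ × 12.6 × (14036)² = 1.118 × 10⁻⁵ × 12.6 × 197,009,296 ≈ 27,752.3 × g
Target RCF = 2 × 27,752.3 ≈ 55,504.6 × g
Your rotor: r = 450 mm / 2 = 225 mm = 22.5 cm
55,504.6 = 1.118 × 10⁻⁵ × 22.5 × N²
N² = 55,504.6 / (25.155 × 10⁻⁵) = 220,650,368
N ≈ √220,650,368 ≈ 14,854.3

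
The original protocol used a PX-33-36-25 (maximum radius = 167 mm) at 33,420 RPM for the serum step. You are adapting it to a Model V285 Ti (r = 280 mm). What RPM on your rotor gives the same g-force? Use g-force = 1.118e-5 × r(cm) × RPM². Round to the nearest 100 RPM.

Original rotor: r = 167 mm = 16.7 cm
RCF_original = 1.118 × 10⁻⁵ × 16.7 × (33420)² = 1.118 × 10⁻⁵ × 16.7 × 1,116,896,400 ≈ 208,531.3 × g
Your rotor: r = 280 mm = 28.0 cm
208,531.3 = 1.118 × 10⁻⁵ × 28 × N²
N² = 208,531.3 / (31.304 × 10⁻⁵) = 666,149,054
N ≈ √666,149,054 ≈ 25,809.9

≈ 25800 RPM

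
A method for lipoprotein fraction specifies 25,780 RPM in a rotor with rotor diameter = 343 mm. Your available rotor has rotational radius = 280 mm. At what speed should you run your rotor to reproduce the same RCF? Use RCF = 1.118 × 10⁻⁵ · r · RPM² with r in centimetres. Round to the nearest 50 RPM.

≈ 20200 RPM

Original rotor: r = 343 mm / 2 = 171.5 mm = 17.15 cm
RCF = 1.118 × 10⁻⁵ × r × N²
RCF_original = 1.118 × 10⁻⁵ × 17.15 × (25780)² = 1.118 × 10⁻⁵ × 17.15 × 664,608,400 ≈ 127,430 × g
Your rotor: r = 280 mm = 28.0 cm
127,430 = 1.118 × 10⁻⁵ × 28 × N²
N² = 127,430 / (31.304 × 10⁻⁵) = 407,072,579
N ≈ √407,072,579 ≈ 20,176.0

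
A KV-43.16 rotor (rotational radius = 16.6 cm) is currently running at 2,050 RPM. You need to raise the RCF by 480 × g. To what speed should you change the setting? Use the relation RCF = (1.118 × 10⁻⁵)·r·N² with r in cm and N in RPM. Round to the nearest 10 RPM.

N₂ ≈ 2610 RPM

Current RCF = 1.118 × 10⁻⁵ × 16.6 × (2050)² = 1.118 × 10⁻⁵ × 16.6 × 4,202,500 ≈ 779.9 × g
Target RCF = 779.9 + 480 = 1,259.9 × g
N² = 1,259.9 / (18.5588 × 10⁻⁵) = 6,788,693
N ≈ √6,788,693 ≈ 2,605.5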